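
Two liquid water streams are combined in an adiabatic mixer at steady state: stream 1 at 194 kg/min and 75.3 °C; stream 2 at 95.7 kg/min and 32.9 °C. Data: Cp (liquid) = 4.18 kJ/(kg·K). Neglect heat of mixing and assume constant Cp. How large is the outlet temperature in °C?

Adiabatic, steady state ⇒ Σ ṁᵢCp,ᵢ(T_out − Tᵢ) = 0
Σ ṁᵢCp,ᵢTᵢ = 194×4.18×75.3 + 95.7×4.18×32.9 = 74223
Σ ṁᵢCp,ᵢ = 194×4.18 + 95.7×4.18 = 1210.9
T_out = 74223 / 1210.9 = 61.294 °C

T_out = 61.3 °C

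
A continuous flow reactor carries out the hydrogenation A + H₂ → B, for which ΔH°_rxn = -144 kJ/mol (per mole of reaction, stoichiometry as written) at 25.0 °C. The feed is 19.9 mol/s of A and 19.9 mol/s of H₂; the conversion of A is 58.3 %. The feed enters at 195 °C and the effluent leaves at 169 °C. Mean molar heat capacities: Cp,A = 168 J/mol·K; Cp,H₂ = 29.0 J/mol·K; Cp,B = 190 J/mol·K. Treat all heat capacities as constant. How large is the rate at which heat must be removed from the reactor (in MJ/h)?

Extent of reaction ξ = 0.583 × 19.9 = 11.602 mol/s
Reaction term: ξ·ΔH°_rxn = 11.602 × -144 = -1670.6 kJ/s
Sensible, feed 195→25 °C: -666.45 kJ/s
Outlet flows (mol/s): A 8.2983, H₂ 8.2983, B 11.602
Sensible, products 25→169 °C: 552.83 kJ/s
Q = ΔH = -1784.3 kJ/s = -1784.3 kW
Heat removed = 6423.4 MJ/h

Q_out = 6420 MJ/h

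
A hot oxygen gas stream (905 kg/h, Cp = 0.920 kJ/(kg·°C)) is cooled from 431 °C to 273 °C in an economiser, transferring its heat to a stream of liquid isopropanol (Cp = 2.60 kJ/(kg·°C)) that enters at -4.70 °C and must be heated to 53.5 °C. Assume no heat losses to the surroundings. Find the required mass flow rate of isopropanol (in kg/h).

ṁ_c = 869 kg/h

Heat released by hot stream: Q = 905 × 0.920 × (431 − 273) = 131550 kJ/h
Energy balance on cold side (adiabatic exchanger): Q = ṁ_c·Cp_c·(T_c,out − T_c,in)
ṁ_c = 131550 / [2.60 × (53.5 − -4.70)] = 869.36 kg/h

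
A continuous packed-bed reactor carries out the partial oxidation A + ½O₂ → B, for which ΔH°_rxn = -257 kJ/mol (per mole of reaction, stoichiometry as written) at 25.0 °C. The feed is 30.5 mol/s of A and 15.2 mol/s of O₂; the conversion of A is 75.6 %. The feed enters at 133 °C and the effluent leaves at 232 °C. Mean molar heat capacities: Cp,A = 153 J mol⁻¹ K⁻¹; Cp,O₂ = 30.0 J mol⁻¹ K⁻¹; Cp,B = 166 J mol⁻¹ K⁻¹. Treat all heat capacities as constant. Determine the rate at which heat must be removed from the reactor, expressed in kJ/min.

Q_out = 326000 kJ/min

Extent of reaction ξ = 0.756 × 30.5 = 23.058 mol/s
Reaction term: ξ·ΔH°_rxn = 23.058 × -257 = -5925.9 kJ/s
Sensible, feed 133→25 °C: -553.23 kJ/s
Outlet flows (mol/s): A 7.442, O₂ 3.671, B 23.058
Sensible, products 25→232 °C: 1050.8 kJ/s
Q = ΔH = -5428.3 kJ/s = -5428.3 kW
Heat removed = 325700 kJ/min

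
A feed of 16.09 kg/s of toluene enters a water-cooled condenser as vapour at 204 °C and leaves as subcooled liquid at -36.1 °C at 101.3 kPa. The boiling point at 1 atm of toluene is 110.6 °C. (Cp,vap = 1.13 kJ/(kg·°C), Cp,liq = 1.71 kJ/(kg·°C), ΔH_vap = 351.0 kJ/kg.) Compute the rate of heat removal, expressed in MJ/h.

Q_c = 41000 MJ/h

vapour 204→110.6 °C: -105.54 kJ/kg
condensation at 110.6 °C: -351 kJ/kg
liquid 110.6→-36.1 °C: -250.86 kJ/kg
Δh = -105.54 + -351 + -250.86 = -707.4 kJ/kg
Q = ṁ·Δh = 16.09 kg/s × -707.4 kJ/kg = -11382 kJ/s
|Q| = 11382 kW = 40975 MJ/h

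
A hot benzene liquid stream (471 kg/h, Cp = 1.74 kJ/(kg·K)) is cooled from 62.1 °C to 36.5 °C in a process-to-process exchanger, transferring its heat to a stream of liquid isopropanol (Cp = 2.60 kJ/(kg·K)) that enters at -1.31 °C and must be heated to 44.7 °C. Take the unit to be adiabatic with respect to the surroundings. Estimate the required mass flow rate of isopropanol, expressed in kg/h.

Heat released by hot stream: Q = 471 × 1.74 × (62.1 − 36.5) = 20980 kJ/h
Energy balance on cold side (adiabatic exchanger): Q = ṁ_c·Cp_c·(T_c,out − T_c,in)
ṁ_c = 20980 / [2.60 × (44.7 − -1.31)] = 175.38 kg/h

ṁ_c = 175 kg/h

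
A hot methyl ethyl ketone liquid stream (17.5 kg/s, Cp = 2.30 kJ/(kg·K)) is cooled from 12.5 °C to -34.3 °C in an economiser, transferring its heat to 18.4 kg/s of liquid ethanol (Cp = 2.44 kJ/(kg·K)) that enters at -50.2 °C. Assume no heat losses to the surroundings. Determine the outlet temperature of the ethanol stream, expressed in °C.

T_c,out = -8.24 °C

Heat released by hot stream: Q = 17.5 × 2.30 × (12.5 − -34.3) = 1883.7 kJ/s
Energy balance on cold side (adiabatic exchanger): Q = ṁ_c·Cp_c·(T_c,out − T_c,in)
T_c,out = -50.2 + 1883.7/(18.4 × 2.44) = -8.243 °C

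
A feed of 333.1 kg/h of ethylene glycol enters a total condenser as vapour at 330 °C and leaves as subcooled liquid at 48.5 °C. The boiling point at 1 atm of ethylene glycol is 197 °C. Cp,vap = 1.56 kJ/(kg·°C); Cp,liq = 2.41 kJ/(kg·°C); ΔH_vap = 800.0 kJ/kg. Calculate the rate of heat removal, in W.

vapour 330→197 °C: -207.48 kJ/kg
condensation at 197 °C: -800 kJ/kg
liquid 197→48.5 °C: -357.89 kJ/kg
Δh = -207.48 + -800 + -357.89 = -1365.4 kJ/kg
Q = ṁ·Δh = 333.1 kg/h × -1365.4 kJ/kg = -454800 kJ/h
|Q| = 126.33 kW = 126330 W

Q_c = 126000 W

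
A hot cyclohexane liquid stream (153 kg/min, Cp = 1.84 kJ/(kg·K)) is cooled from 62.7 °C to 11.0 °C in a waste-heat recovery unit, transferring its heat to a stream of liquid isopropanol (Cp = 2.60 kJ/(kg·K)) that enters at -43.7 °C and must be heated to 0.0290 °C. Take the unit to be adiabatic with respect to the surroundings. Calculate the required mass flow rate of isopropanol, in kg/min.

ṁ_c = 128 kg/min

Heat released by hot stream: Q = 153 × 1.84 × (62.7 − 11.0) = 14555 kJ/min
Energy balance on cold side (adiabatic exchanger): Q = ṁ_c·Cp_c·(T_c,out − T_c,in)
ṁ_c = 14555 / [2.60 × (0.0290 − -43.7)] = 128.01 kg/min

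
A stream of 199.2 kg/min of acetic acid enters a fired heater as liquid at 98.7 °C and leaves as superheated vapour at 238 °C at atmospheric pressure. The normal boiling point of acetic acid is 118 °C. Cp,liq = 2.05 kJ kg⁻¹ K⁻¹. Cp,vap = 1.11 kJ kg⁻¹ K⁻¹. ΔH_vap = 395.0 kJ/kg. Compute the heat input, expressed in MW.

Q = 1.88 MW

liquid 98.7→118 °C: 39.565 kJ/kg
vaporisation at 118 °C: 395 kJ/kg
vapour 118→238 °C: 133.2 kJ/kg
Δh = 39.565 + 395 + 133.2 = 567.76 kJ/kg
Q = ṁ·Δh = 199.2 kg/min × 567.76 kJ/kg = 113100 kJ/min
|Q| = 1885 kW = 1.885 MW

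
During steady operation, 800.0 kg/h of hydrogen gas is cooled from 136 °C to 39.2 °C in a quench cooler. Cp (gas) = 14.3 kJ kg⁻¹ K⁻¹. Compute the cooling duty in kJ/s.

Q_c = 308 kJ/s

Q = ṁ·Cp·ΔT = 800.0 × 14.3 × (39.2 − 136) = -1.1074e+06 kJ/h
Converting: 1.1074e+06 / 3600 s = 307.61 kW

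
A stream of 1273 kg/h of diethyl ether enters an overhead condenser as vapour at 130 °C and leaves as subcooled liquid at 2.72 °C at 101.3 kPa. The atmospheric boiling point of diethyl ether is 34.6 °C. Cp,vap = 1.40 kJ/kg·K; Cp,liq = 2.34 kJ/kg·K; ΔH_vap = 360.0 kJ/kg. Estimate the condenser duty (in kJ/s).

Q_c = 201 kJ/s

vapour 130→34.6 °C: -133.56 kJ/kg
condensation at 34.6 °C: -360 kJ/kg
liquid 34.6→2.72 °C: -74.599 kJ/kg
Δh = -133.56 + -360 + -74.599 = -568.16 kJ/kg
Q = ṁ·Δh = 1273 kg/h × -568.16 kJ/kg = -723270 kJ/h
|Q| = 200.91 kW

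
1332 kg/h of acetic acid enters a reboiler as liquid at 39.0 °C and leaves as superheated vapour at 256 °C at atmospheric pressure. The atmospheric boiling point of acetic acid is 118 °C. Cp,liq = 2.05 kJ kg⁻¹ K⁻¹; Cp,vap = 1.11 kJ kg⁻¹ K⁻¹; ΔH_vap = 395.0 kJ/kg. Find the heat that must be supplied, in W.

liquid 39.0→118 °C: 161.95 kJ/kg
vaporisation at 118 °C: 395 kJ/kg
vapour 118→256 °C: 153.18 kJ/kg
Δh = 161.95 + 395 + 153.18 = 710.13 kJ/kg
Q = ṁ·Δh = 1332 kg/h × 710.13 kJ/kg = 945890 kJ/h
|Q| = 262.75 kW = 262750 W

Q = 263000 W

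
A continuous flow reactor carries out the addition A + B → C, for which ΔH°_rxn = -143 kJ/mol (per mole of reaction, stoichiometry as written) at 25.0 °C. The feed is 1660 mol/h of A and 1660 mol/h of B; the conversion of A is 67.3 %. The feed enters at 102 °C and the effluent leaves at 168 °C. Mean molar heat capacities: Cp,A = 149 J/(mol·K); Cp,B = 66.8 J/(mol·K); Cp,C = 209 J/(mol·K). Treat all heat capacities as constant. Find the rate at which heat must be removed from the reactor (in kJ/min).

Q_out = 2290 kJ/min

Extent of reaction ξ = 0.673 × 1660 = 1117.2 mol/h
Reaction term: ξ·ΔH°_rxn = 1117.2 × -143 = -159760 kJ/h
Sensible, feed 102→25 °C: -27584 kJ/h
Outlet flows (mol/h): A 542.82, B 542.82, C 1117.2
Sensible, products 25→168 °C: 50140 kJ/h
Q = ΔH = -137200 kJ/h = -38.111 kW
Heat removed = 2286.7 kJ/min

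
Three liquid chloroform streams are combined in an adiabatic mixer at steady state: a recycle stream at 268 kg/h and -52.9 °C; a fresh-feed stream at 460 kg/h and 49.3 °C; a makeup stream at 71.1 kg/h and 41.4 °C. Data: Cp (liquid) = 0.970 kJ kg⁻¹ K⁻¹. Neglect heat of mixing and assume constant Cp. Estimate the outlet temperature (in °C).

Energy balance with Q = 0: Σ ṁᵢCp,ᵢ(T_out − Tᵢ) = 0
T_out = Σ ṁᵢCp,ᵢTᵢ / Σ ṁᵢCp,ᵢ
      = 11101 / 775.13 = 14.322 °C

T_out = 14.3 °C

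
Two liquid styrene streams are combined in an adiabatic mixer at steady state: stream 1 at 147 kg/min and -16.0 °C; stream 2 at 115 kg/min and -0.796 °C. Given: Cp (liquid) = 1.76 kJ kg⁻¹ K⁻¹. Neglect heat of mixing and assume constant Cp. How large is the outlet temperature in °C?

T_out = -9.33 °C

No heat crosses the boundary, so H_out = H_in.
Σ ṁᵢCp,ᵢTᵢ = 147×1.76×-16.0 + 115×1.76×-0.796 = -4300.6
Σ ṁᵢCp,ᵢ = 147×1.76 + 115×1.76 = 461.12
T_out = -4300.6 / 461.12 = -9.3265 °C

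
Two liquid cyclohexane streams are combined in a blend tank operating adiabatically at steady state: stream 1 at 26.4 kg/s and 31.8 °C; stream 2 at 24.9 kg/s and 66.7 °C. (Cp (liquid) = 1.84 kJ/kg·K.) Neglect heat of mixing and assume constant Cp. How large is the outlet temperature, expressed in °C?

T_out = 48.7 °C

Energy balance with Q = 0: Σ ṁᵢCp,ᵢ(T_out − Tᵢ) = 0
T_out = Σ ṁᵢCp,ᵢTᵢ / Σ ṁᵢCp,ᵢ
      = 4600.6 / 94.392 = 48.74 °C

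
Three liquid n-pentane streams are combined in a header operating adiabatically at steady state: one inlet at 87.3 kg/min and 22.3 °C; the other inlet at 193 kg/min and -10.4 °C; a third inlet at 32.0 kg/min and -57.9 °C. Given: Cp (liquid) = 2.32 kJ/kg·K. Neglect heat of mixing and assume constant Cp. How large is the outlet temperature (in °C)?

Energy balance with Q = 0: Σ ṁᵢCp,ᵢ(T_out − Tᵢ) = 0
Σ ṁᵢCp,ᵢTᵢ = 87.3×2.32×22.3 + 193×2.32×-10.4 + 32.0×2.32×-57.9 = -4438.6
Σ ṁᵢCp,ᵢ = 87.3×2.32 + 193×2.32 + 32.0×2.32 = 724.54
T_out = -4438.6 / 724.54 = -6.1262 °C

T_out = -6.13 °C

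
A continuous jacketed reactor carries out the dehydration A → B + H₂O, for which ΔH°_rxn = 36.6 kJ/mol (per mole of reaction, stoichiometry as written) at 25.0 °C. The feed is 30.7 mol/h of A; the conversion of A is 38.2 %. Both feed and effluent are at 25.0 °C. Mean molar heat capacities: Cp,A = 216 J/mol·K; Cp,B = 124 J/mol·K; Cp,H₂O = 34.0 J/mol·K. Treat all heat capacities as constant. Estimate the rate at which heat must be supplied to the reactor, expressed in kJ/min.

Extent of reaction ξ = 0.382 × 30.7 = 11.727 mol/h
Reaction term: ξ·ΔH°_rxn = 11.727 × 36.6 = 429.22 kJ/h
Q = ΔH = 429.22 kJ/h = 0.11923 kW
Heat supplied = 7.1537 kJ/min

Q_in = 7.15 kJ/min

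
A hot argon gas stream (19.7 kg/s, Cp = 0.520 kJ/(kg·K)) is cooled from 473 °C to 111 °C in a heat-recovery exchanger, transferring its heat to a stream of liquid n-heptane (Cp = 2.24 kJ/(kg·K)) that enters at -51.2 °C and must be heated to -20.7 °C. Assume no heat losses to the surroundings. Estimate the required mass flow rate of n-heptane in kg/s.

Heat released by hot stream: Q = 19.7 × 0.520 × (473 − 111) = 3708.3 kJ/s
Energy balance on cold side (adiabatic exchanger): Q = ṁ_c·Cp_c·(T_c,out − T_c,in)
ṁ_c = 3708.3 / [2.24 × (-20.7 − -51.2)] = 54.279 kg/s

ṁ_c = 54.3 kg/s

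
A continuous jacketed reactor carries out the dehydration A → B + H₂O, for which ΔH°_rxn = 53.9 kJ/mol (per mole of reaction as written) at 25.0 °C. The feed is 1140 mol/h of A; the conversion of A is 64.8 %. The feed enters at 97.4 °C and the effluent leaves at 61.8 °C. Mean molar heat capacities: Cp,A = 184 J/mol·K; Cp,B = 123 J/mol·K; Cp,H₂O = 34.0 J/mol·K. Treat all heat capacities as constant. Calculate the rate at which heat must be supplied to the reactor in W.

Extent of reaction ξ = 0.648 × 1140 = 738.72 mol/h
Reaction term: ξ·ΔH°_rxn = 738.72 × 53.9 = 39817 kJ/h
Sensible, feed 97.4→25 °C: -15187 kJ/h
Outlet flows (mol/h): A 401.28, B 738.72, H₂O 738.72
Sensible, products 25→61.8 °C: 6985.2 kJ/h
Q = ΔH = 31616 kJ/h = 8.7821 kW
Heat supplied = 8782.1 W

Q_in = 8780 W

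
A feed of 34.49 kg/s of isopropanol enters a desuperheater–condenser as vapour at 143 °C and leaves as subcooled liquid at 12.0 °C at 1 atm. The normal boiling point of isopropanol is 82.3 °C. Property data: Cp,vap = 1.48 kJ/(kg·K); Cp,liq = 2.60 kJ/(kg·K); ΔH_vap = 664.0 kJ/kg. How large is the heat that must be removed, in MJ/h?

Q_c = 116000 MJ/h

vapour 143→82.3 °C: -89.836 kJ/kg
condensation at 82.3 °C: -664 kJ/kg
liquid 82.3→12.0 °C: -182.78 kJ/kg
Δh = -89.836 + -664 + -182.78 = -936.62 kJ/kg
Q = ṁ·Δh = 34.49 kg/s × -936.62 kJ/kg = -32304 kJ/s
|Q| = 32304 kW = 116290 MJ/h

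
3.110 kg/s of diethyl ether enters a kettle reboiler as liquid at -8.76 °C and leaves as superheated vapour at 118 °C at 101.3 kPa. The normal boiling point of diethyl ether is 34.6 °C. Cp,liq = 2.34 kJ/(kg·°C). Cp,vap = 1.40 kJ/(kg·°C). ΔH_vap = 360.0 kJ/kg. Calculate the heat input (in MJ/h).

liquid -8.76→34.6 °C: 101.46 kJ/kg
vaporisation at 34.6 °C: 360 kJ/kg
vapour 34.6→118 °C: 116.76 kJ/kg
Δh = 101.46 + 360 + 116.76 = 578.22 kJ/kg
Q = ṁ·Δh = 3.110 kg/s × 578.22 kJ/kg = 1798.3 kJ/s
|Q| = 1798.3 kW = 6473.8 MJ/h

Q = 6470 MJ/h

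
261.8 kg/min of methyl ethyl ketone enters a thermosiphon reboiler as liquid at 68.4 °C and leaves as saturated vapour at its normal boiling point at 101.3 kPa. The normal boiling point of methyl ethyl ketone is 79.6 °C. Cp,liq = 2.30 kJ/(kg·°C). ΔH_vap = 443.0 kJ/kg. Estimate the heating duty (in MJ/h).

liquid 68.4→79.6 °C: 25.76 kJ/kg
vaporisation at 79.6 °C: 443 kJ/kg
Δh = 25.76 + 443 = 468.76 kJ/kg
Q = ṁ·Δh = 261.8 kg/min × 468.76 kJ/kg = 122720 kJ/min
|Q| = 2045.4 kW = 7363.3 MJ/h

Q = 7360 MJ/h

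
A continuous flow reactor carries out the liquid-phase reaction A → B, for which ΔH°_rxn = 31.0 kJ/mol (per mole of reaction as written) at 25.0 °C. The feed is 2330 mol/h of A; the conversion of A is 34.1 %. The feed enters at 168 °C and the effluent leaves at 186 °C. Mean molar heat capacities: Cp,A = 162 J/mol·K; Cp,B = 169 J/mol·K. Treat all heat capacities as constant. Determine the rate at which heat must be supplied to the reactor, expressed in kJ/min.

Q_in = 539 kJ/min

Extent of reaction ξ = 0.341 × 2330 = 794.53 mol/h
Reaction term: ξ·ΔH°_rxn = 794.53 × 31.0 = 24630 kJ/h
Sensible, feed 168→25 °C: -53977 kJ/h
Outlet flows (mol/h): A 1535.5, B 794.53
Sensible, products 25→186 °C: 61666 kJ/h
Q = ΔH = 32320 kJ/h = 8.9778 kW
Heat supplied = 538.67 kJ/min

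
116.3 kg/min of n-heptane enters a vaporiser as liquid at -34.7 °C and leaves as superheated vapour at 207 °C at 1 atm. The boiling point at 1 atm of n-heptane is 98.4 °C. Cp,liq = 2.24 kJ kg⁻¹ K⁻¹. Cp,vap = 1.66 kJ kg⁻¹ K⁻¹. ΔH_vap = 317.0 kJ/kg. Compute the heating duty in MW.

Q = 1.54 MW

liquid -34.7→98.4 °C: 298.14 kJ/kg
vaporisation at 98.4 °C: 317 kJ/kg
vapour 98.4→207 °C: 180.28 kJ/kg
Δh = 298.14 + 317 + 180.28 = 795.42 kJ/kg
Q = ṁ·Δh = 116.3 kg/min × 795.42 kJ/kg = 92507 kJ/min
|Q| = 1541.8 kW = 1.5418 MW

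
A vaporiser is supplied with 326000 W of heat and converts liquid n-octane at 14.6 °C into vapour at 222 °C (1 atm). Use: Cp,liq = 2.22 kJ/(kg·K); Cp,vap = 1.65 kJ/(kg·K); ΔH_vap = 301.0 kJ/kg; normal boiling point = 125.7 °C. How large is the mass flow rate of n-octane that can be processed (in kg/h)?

Δh = 2.22×(125.7−14.6) + 301.0 + 1.65×(222−125.7) = 706.54 kJ/kg
Q = 326000 W = 326 kJ/s = 1.1736e+06 kJ/h
ṁ = Q/Δh = 1.1736e+06 / 706.54 = 1661.1 kg/h

ṁ = 1660 kg/h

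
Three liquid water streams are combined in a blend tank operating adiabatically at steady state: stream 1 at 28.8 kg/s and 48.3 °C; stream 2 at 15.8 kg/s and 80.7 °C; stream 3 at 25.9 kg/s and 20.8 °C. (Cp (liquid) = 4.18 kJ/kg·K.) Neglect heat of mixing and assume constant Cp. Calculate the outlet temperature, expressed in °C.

No heat crosses the boundary, so H_out = H_in.
Σ ṁᵢCp,ᵢTᵢ = 28.8×4.18×48.3 + 15.8×4.18×80.7 + 25.9×4.18×20.8 = 13396
Σ ṁᵢCp,ᵢ = 28.8×4.18 + 15.8×4.18 + 25.9×4.18 = 294.69
T_out = 13396 / 294.69 = 45.458 °C

T_out = 45.5 °C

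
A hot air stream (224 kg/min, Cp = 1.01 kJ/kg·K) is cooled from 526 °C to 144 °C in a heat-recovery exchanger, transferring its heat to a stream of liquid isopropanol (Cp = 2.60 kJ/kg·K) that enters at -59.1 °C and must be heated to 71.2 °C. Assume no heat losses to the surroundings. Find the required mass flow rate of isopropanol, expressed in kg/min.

ṁ_c = 255 kg/min

Heat released by hot stream: Q = 224 × 1.01 × (526 − 144) = 86424 kJ/min
Energy balance on cold side (adiabatic exchanger): Q = ṁ_c·Cp_c·(T_c,out − T_c,in)
ṁ_c = 86424 / [2.60 × (71.2 − -59.1)] = 255.1 kg/min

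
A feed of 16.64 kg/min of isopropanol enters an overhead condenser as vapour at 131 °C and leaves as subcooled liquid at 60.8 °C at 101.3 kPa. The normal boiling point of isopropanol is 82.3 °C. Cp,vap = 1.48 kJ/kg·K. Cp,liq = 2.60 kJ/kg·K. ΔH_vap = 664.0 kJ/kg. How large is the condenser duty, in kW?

Q_c = 220 kW

vapour 131→82.3 °C: -72.076 kJ/kg
condensation at 82.3 °C: -664 kJ/kg
liquid 82.3→60.8 °C: -55.9 kJ/kg
Δh = -72.076 + -664 + -55.9 = -791.98 kJ/kg
Q = ṁ·Δh = 16.64 kg/min × -791.98 kJ/kg = -13178 kJ/min
|Q| = 219.64 kW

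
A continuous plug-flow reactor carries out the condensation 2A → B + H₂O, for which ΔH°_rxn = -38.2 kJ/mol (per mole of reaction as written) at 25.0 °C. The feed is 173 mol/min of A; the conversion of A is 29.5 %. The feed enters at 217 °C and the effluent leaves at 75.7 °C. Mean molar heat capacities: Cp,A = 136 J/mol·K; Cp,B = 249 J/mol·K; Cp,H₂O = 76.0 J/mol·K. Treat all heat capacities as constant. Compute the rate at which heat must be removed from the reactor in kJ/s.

Extent of reaction ξ = 0.295 × 173 / 2 = 25.517 mol/min
Reaction term: ξ·ΔH°_rxn = 25.517 × -38.2 = -974.77 kJ/min
Sensible, feed 217→25 °C: -4517.4 kJ/min
Outlet flows (mol/min): A 121.97, B 25.517, H₂O 25.517
Sensible, products 25→75.7 °C: 1261.4 kJ/min
Q = ΔH = -4230.7 kJ/min = -70.512 kW
Heat removed = 70.512 kJ/s

Q_out = 70.5 kJ/s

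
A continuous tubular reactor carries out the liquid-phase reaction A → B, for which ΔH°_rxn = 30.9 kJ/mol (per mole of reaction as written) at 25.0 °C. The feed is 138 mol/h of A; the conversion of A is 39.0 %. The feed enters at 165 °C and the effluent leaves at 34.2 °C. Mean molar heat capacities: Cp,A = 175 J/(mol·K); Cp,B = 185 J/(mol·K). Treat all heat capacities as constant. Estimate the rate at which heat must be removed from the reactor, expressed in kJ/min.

Extent of reaction ξ = 0.390 × 138 = 53.82 mol/h
Reaction term: ξ·ΔH°_rxn = 53.82 × 30.9 = 1663 kJ/h
Sensible, feed 165→25 °C: -3381 kJ/h
Outlet flows (mol/h): A 84.18, B 53.82
Sensible, products 25→34.2 °C: 227.13 kJ/h
Q = ΔH = -1490.8 kJ/h = -0.41412 kW
Heat removed = 24.847 kJ/min

Q_out = 24.8 kJ/min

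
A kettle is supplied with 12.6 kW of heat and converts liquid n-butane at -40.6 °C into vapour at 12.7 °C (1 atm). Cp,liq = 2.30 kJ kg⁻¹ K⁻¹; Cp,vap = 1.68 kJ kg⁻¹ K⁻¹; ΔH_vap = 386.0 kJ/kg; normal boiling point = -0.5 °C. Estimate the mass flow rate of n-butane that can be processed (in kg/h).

ṁ = 90.6 kg/h

Δh = 2.30×(-0.5−-40.6) + 386.0 + 1.68×(12.7−-0.5) = 500.41 kJ/kg
Q = 12.6 kW = 12.6 kJ/s = 45360 kJ/h
ṁ = Q/Δh = 45360 / 500.41 = 90.646 kg/h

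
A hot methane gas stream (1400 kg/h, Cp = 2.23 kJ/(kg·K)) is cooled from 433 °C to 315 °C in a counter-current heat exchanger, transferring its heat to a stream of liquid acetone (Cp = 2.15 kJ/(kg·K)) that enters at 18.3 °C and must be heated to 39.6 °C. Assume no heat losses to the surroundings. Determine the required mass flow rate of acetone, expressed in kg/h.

ṁ_c = 8040 kg/h

Heat released by hot stream: Q = 1400 × 2.23 × (433 − 315) = 368400 kJ/h
Energy balance on cold side (adiabatic exchanger): Q = ṁ_c·Cp_c·(T_c,out − T_c,in)
ṁ_c = 368400 / [2.15 × (39.6 − 18.3)] = 8044.5 kg/h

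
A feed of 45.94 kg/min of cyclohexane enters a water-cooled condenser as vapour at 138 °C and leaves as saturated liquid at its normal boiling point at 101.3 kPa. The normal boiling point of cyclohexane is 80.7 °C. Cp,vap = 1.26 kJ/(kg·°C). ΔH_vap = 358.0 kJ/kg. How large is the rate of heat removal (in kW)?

Q_c = 329 kW

vapour 138→80.7 °C: -72.198 kJ/kg
condensation at 80.7 °C: -358 kJ/kg
Δh = -72.198 + -358 = -430.2 kJ/kg
Q = ṁ·Δh = 45.94 kg/min × -430.2 kJ/kg = -19763 kJ/min
|Q| = 329.39 kW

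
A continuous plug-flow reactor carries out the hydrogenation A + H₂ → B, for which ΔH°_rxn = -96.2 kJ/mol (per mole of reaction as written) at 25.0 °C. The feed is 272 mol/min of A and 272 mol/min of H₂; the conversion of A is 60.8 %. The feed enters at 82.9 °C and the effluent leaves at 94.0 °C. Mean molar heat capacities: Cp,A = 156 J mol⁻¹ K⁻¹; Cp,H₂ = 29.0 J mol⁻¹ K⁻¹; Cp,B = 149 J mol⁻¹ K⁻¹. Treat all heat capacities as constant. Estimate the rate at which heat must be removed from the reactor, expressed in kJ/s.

Extent of reaction ξ = 0.608 × 272 = 165.38 mol/min
Reaction term: ξ·ΔH°_rxn = 165.38 × -96.2 = -15909 kJ/min
Sensible, feed 82.9→25 °C: -2913.5 kJ/min
Outlet flows (mol/min): A 106.62, H₂ 106.62, B 165.38
Sensible, products 25→94.0 °C: 3061.3 kJ/min
Q = ΔH = -15761 kJ/min = -262.69 kW
Heat removed = 262.69 kJ/s

Q_out = 263 kJ/s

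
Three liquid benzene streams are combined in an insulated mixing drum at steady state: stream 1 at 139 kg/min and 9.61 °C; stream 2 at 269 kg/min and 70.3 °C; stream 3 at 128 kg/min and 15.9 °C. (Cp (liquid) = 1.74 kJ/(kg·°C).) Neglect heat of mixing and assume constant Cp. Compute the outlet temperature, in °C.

T_out = 41.6 °C

Energy balance with Q = 0: Σ ṁᵢCp,ᵢ(T_out − Tᵢ) = 0
T_out = Σ ṁᵢCp,ᵢTᵢ / Σ ṁᵢCp,ᵢ
      = 38770 / 932.64 = 41.57 °C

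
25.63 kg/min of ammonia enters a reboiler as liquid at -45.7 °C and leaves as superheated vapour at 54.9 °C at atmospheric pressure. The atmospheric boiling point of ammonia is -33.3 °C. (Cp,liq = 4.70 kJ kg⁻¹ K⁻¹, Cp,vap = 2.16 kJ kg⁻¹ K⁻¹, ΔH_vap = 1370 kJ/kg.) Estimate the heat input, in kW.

liquid -45.7→-33.3 °C: 58.28 kJ/kg
vaporisation at -33.3 °C: 1370 kJ/kg
vapour -33.3→54.9 °C: 190.51 kJ/kg
Δh = 58.28 + 1370 + 190.51 = 1618.8 kJ/kg
Q = ṁ·Δh = 25.63 kg/min × 1618.8 kJ/kg = 41490 kJ/min
|Q| = 691.49 kW

Q = 691 kW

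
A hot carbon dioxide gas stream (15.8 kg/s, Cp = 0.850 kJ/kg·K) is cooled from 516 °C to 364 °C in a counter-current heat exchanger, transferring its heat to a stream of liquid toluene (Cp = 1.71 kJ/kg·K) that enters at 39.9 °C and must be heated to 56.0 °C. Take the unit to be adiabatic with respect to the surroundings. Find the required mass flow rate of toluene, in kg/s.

Heat released by hot stream: Q = 15.8 × 0.850 × (516 − 364) = 2041.4 kJ/s
Energy balance on cold side (adiabatic exchanger): Q = ṁ_c·Cp_c·(T_c,out − T_c,in)
ṁ_c = 2041.4 / [1.71 × (56.0 − 39.9)] = 74.148 kg/s

ṁ_c = 74.1 kg/s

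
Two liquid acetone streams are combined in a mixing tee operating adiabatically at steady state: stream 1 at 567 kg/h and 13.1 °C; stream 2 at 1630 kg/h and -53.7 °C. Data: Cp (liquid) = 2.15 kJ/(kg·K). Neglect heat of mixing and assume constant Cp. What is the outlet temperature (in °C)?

T_out = -36.5 °C

Energy balance with Q = 0: Σ ṁᵢCp,ᵢ(T_out − Tᵢ) = 0
T_out = Σ ṁᵢCp,ᵢTᵢ / Σ ṁᵢCp,ᵢ
      = -172220 / 4723.6 = -36.46 °C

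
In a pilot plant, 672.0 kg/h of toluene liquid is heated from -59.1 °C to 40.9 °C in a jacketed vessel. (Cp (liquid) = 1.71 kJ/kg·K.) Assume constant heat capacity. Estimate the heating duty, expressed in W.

Q = 31900 W

Q = ṁ·Cp·ΔT = 672.0 × 1.71 × (40.9 − -59.1) = 114910 kJ/h
Converting: 114910 / 3600 s = 31.92 kW
Heating duty = 31920 W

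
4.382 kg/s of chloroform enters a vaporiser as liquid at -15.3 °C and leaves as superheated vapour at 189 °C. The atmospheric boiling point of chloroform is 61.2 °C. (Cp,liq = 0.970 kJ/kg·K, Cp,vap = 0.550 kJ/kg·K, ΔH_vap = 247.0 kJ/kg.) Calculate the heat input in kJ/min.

Q = 103000 kJ/min

liquid -15.3→61.2 °C: 74.205 kJ/kg
vaporisation at 61.2 °C: 247 kJ/kg
vapour 61.2→189 °C: 70.29 kJ/kg
Δh = 74.205 + 247 + 70.29 = 391.5 kJ/kg
Q = ṁ·Δh = 4.382 kg/s × 391.5 kJ/kg = 1715.5 kJ/s
|Q| = 1715.5 kW = 102930 kJ/min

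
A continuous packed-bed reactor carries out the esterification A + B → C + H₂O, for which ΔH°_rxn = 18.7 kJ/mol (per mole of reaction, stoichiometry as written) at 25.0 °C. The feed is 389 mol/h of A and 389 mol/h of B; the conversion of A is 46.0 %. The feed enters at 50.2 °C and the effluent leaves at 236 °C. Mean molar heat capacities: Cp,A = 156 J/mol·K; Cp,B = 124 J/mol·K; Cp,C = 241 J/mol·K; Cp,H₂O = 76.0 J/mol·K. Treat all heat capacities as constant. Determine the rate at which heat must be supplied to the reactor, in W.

Q_in = 6940 W

Extent of reaction ξ = 0.460 × 389 = 178.94 mol/h
Reaction term: ξ·ΔH°_rxn = 178.94 × 18.7 = 3346.2 kJ/h
Sensible, feed 50.2→25 °C: -2744.8 kJ/h
Outlet flows (mol/h): A 210.06, B 210.06, C 178.94, H₂O 178.94
Sensible, products 25→236 °C: 24379 kJ/h
Q = ΔH = 24980 kJ/h = 6.939 kW
Heat supplied = 6939 W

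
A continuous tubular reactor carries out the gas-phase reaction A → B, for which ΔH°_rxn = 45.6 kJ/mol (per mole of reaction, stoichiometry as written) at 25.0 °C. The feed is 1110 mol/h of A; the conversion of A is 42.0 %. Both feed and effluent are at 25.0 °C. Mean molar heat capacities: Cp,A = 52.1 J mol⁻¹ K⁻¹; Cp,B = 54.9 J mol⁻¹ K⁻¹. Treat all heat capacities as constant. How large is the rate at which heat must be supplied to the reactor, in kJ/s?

Extent of reaction ξ = 0.420 × 1110 = 466.2 mol/h
Reaction term: ξ·ΔH°_rxn = 466.2 × 45.6 = 21259 kJ/h
Q = ΔH = 21259 kJ/h = 5.9052 kW
Heat supplied = 5.9052 kJ/s

Q_in = 5.91 kJ/s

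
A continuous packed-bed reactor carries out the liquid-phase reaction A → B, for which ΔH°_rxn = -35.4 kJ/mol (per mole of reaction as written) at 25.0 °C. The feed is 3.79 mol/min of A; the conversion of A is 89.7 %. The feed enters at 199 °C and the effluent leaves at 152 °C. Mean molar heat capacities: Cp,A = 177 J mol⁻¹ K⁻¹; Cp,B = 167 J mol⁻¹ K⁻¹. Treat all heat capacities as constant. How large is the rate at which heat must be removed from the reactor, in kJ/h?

Q_out = 9370 kJ/h

Extent of reaction ξ = 0.897 × 3.79 = 3.3996 mol/min
Reaction term: ξ·ΔH°_rxn = 3.3996 × -35.4 = -120.35 kJ/min
Sensible, feed 199→25 °C: -116.72 kJ/min
Outlet flows (mol/min): A 0.39037, B 3.3996
Sensible, products 25→152 °C: 80.878 kJ/min
Q = ΔH = -156.19 kJ/min = -2.6032 kW
Heat removed = 9371.6 kJ/h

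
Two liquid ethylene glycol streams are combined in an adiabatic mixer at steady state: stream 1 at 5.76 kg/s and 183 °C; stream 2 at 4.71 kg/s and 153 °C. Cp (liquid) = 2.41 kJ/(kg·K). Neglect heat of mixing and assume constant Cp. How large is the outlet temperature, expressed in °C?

T_out = 170 °C

No heat crosses the boundary, so H_out = H_in.
T_out = Σ ṁᵢCp,ᵢTᵢ / Σ ṁᵢCp,ᵢ
      = 4277.1 / 25.233 = 169.5 °C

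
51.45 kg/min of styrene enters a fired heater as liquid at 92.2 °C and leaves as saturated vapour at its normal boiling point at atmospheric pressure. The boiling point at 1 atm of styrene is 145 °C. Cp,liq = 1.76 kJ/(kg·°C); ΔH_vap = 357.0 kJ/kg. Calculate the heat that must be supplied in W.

Q = 386000 W

liquid 92.2→145 °C: 92.928 kJ/kg
vaporisation at 145 °C: 357 kJ/kg
Δh = 92.928 + 357 = 449.93 kJ/kg
Q = ṁ·Δh = 51.45 kg/min × 449.93 kJ/kg = 23149 kJ/min
|Q| = 385.81 kW = 385810 W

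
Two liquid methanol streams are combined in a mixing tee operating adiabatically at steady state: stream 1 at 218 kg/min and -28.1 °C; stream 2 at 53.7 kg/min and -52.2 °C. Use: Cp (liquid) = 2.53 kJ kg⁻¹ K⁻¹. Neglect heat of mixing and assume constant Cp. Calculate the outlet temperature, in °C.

T_out = -32.9 °C

Energy balance with Q = 0: Σ ṁᵢCp,ᵢ(T_out − Tᵢ) = 0
Σ ṁᵢCp,ᵢTᵢ = 218×2.53×-28.1 + 53.7×2.53×-52.2 = -22590
Σ ṁᵢCp,ᵢ = 218×2.53 + 53.7×2.53 = 687.4
T_out = -22590 / 687.4 = -32.863 °C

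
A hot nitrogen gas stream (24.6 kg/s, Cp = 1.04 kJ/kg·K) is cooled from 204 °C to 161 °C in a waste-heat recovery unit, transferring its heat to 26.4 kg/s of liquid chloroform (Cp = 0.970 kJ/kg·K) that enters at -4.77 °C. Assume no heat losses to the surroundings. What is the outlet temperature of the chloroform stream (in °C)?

T_c,out = 38.2 °C

Heat released by hot stream: Q = 24.6 × 1.04 × (204 − 161) = 1100.1 kJ/s
Energy balance on cold side (adiabatic exchanger): Q = ṁ_c·Cp_c·(T_c,out − T_c,in)
T_c,out = -4.77 + 1100.1/(26.4 × 0.970) = 38.19 °C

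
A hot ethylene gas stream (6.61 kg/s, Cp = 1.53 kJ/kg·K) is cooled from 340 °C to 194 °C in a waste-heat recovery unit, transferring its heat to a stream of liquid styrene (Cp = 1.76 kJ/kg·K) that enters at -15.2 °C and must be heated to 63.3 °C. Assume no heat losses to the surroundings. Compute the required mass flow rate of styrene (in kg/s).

Heat released by hot stream: Q = 6.61 × 1.53 × (340 − 194) = 1476.5 kJ/s
Energy balance on cold side (adiabatic exchanger): Q = ṁ_c·Cp_c·(T_c,out − T_c,in)
ṁ_c = 1476.5 / [1.76 × (63.3 − -15.2)] = 10.687 kg/s

ṁ_c = 10.7 kg/s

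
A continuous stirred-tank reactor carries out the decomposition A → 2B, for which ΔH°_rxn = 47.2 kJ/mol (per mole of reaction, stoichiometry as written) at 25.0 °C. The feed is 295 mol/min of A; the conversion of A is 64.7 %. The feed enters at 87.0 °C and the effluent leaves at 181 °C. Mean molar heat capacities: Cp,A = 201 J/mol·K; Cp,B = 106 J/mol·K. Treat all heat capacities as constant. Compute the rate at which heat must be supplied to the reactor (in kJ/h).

Extent of reaction ξ = 0.647 × 295 = 190.87 mol/min
Reaction term: ξ·ΔH°_rxn = 190.87 × 47.2 = 9008.8 kJ/min
Sensible, feed 87.0→25 °C: -3676.3 kJ/min
Outlet flows (mol/min): A 104.13, B 381.73
Sensible, products 25→181 °C: 9577.5 kJ/min
Q = ΔH = 14910 kJ/min = 248.5 kW
Heat supplied = 894600 kJ/h

Q_in = 895000 kJ/h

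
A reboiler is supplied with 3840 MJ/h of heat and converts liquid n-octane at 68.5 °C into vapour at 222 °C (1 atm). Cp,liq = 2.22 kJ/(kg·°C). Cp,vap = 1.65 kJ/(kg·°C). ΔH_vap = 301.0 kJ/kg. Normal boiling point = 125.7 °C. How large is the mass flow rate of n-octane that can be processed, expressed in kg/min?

Δh = 2.22×(125.7−68.5) + 301.0 + 1.65×(222−125.7) = 586.88 kJ/kg
Q = 3840 MJ/h = 1066.7 kJ/s = 64000 kJ/min
ṁ = Q/Δh = 64000 / 586.88 = 109.05 kg/min

ṁ = 109 kg/min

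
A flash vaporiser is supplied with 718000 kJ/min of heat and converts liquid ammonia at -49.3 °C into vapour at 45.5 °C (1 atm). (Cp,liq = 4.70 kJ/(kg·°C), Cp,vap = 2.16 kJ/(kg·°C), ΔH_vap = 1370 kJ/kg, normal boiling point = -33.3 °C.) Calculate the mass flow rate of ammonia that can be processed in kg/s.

Δh = 4.70×(-33.3−-49.3) + 1370 + 2.16×(45.5−-33.3) = 1615.4 kJ/kg
Q = 718000 kJ/min = 11967 kJ/s = 11967 kJ/s
ṁ = Q/Δh = 11967 / 1615.4 = 7.4078 kg/s

ṁ = 7.41 kg/s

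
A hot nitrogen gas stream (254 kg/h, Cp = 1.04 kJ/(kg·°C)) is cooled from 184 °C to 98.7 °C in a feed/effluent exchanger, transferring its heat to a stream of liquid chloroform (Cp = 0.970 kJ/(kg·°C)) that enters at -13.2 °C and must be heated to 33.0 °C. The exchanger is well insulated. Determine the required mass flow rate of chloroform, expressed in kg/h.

Heat released by hot stream: Q = 254 × 1.04 × (184 − 98.7) = 22533 kJ/h
Energy balance on cold side (adiabatic exchanger): Q = ṁ_c·Cp_c·(T_c,out − T_c,in)
ṁ_c = 22533 / [0.970 × (33.0 − -13.2)] = 502.81 kg/h

ṁ_c = 503 kg/h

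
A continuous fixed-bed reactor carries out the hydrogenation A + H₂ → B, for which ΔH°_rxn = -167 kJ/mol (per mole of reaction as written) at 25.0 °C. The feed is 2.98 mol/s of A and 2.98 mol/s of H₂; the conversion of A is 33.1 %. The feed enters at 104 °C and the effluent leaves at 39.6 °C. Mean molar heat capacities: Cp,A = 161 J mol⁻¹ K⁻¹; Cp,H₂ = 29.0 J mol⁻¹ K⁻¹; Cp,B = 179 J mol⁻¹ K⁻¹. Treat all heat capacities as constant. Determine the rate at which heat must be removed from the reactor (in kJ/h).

Extent of reaction ξ = 0.331 × 2.98 = 0.98638 mol/s
Reaction term: ξ·ΔH°_rxn = 0.98638 × -167 = -164.73 kJ/s
Sensible, feed 104→25 °C: -44.73 kJ/s
Outlet flows (mol/s): A 1.9936, H₂ 1.9936, B 0.98638
Sensible, products 25→39.6 °C: 8.1081 kJ/s
Q = ΔH = -201.35 kJ/s = -201.35 kW
Heat removed = 724850 kJ/h

Q_out = 725000 kJ/h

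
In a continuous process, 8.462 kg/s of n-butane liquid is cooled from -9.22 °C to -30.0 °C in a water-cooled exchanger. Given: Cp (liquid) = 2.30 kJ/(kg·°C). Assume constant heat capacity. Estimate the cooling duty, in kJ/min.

Q = ṁ·Cp·ΔT = 8.462 × 2.30 × (-30.0 − -9.22) = -404.43 kJ/s
Cooling duty = 24266 kJ/min

Q_c = 24300 kJ/min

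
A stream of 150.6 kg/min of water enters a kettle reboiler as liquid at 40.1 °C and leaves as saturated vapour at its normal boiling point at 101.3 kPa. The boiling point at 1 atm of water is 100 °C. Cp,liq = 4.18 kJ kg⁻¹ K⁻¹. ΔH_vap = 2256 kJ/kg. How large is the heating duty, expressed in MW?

liquid 40.1→100 °C: 250.38 kJ/kg
vaporisation at 100 °C: 2256 kJ/kg
Δh = 250.38 + 2256 = 2506.4 kJ/kg
Q = ṁ·Δh = 150.6 kg/min × 2506.4 kJ/kg = 377460 kJ/min
|Q| = 6291 kW = 6.291 MW

Q = 6.29 MW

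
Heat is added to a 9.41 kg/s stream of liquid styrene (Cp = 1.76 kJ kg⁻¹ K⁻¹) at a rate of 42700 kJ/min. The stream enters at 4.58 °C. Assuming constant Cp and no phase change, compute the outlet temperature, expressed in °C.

T_out = 47.6 °C

Q = 42700 kJ/min = 711.67 kJ/s
ΔT = Q/(ṁ·Cp) = 711.67/(9.41×1.76) = 42.971 K
T_out = 4.58 + 42.971 = 47.551 °C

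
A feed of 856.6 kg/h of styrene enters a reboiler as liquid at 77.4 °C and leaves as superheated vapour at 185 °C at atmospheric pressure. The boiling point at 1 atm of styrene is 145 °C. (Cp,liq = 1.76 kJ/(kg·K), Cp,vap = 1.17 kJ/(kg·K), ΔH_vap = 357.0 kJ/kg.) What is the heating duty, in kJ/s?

liquid 77.4→145 °C: 118.98 kJ/kg
vaporisation at 145 °C: 357 kJ/kg
vapour 145→185 °C: 46.8 kJ/kg
Δh = 118.98 + 357 + 46.8 = 522.78 kJ/kg
Q = ṁ·Δh = 856.6 kg/h × 522.78 kJ/kg = 447810 kJ/h
|Q| = 124.39 kW

Q = 124 kJ/s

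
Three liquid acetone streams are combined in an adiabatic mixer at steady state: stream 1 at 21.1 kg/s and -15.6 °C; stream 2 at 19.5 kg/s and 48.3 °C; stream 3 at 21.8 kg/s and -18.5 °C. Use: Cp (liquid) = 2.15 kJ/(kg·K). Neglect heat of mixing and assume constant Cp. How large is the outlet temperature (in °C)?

No heat crosses the boundary, so H_out = H_in.
Σ ṁᵢCp,ᵢTᵢ = 21.1×2.15×-15.6 + 19.5×2.15×48.3 + 21.8×2.15×-18.5 = 450.19
Σ ṁᵢCp,ᵢ = 21.1×2.15 + 19.5×2.15 + 21.8×2.15 = 134.16
T_out = 450.19 / 134.16 = 3.3556 °C

T_out = 3.36 °C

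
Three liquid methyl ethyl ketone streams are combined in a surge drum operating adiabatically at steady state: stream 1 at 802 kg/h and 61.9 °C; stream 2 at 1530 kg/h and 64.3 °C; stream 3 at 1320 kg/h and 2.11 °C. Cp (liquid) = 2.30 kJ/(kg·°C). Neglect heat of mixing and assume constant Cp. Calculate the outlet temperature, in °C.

No heat crosses the boundary, so H_out = H_in.
T_out = Σ ṁᵢCp,ᵢTᵢ / Σ ṁᵢCp,ᵢ
      = 346860 / 8399.6 = 41.295 °C

T_out = 41.3 °C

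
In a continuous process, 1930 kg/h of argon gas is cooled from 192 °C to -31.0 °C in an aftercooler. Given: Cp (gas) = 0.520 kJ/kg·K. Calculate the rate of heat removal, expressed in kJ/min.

Q_c = 3730 kJ/min

Q = ṁ·Cp·ΔT = 1930 × 0.520 × (-31.0 − 192) = -223800 kJ/h
Converting: 223800 / 3600 s = 62.167 kW
Cooling duty = 3730 kJ/min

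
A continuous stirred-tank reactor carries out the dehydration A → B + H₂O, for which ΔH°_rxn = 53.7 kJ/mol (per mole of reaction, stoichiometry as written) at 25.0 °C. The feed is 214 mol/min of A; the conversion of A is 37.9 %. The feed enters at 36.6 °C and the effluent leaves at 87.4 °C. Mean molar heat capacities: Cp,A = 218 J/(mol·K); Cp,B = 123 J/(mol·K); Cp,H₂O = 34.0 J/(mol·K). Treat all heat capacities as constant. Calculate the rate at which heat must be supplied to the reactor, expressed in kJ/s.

Q_in = 107 kJ/s

Extent of reaction ξ = 0.379 × 214 = 81.106 mol/min
Reaction term: ξ·ΔH°_rxn = 81.106 × 53.7 = 4355.4 kJ/min
Sensible, feed 36.6→25 °C: -541.16 kJ/min
Outlet flows (mol/min): A 132.89, B 81.106, H₂O 81.106
Sensible, products 25→87.4 °C: 2602.4 kJ/min
Q = ΔH = 6416.6 kJ/min = 106.94 kW
Heat supplied = 106.94 kJ/s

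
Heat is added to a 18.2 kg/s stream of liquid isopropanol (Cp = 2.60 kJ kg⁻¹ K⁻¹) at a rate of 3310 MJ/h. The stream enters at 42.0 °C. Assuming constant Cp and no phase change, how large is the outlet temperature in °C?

T_out = 61.4 °C

Q = 3310 MJ/h = 919.44 kJ/s
ΔT = Q/(ṁ·Cp) = 919.44/(18.2×2.60) = 19.43 K
T_out = 42.0 + 19.43 = 61.43 °C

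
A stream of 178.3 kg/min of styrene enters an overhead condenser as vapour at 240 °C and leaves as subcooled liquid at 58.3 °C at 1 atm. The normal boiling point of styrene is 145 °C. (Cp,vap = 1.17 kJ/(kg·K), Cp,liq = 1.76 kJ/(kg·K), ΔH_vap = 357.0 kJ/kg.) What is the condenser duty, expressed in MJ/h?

vapour 240→145 °C: -111.15 kJ/kg
condensation at 145 °C: -357 kJ/kg
liquid 145→58.3 °C: -152.59 kJ/kg
Δh = -111.15 + -357 + -152.59 = -620.74 kJ/kg
Q = ṁ·Δh = 178.3 kg/min × -620.74 kJ/kg = -110680 kJ/min
|Q| = 1844.6 kW = 6640.7 MJ/h

Q_c = 6640 MJ/h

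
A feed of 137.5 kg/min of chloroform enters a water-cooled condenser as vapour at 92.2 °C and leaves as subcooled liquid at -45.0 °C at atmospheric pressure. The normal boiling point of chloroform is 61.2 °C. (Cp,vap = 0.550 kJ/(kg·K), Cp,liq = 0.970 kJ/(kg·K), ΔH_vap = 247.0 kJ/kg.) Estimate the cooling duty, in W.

Q_c = 841000 W

vapour 92.2→61.2 °C: -17.05 kJ/kg
condensation at 61.2 °C: -247 kJ/kg
liquid 61.2→-45.0 °C: -103.01 kJ/kg
Δh = -17.05 + -247 + -103.01 = -367.06 kJ/kg
Q = ṁ·Δh = 137.5 kg/min × -367.06 kJ/kg = -50471 kJ/min
|Q| = 841.19 kW = 841190 W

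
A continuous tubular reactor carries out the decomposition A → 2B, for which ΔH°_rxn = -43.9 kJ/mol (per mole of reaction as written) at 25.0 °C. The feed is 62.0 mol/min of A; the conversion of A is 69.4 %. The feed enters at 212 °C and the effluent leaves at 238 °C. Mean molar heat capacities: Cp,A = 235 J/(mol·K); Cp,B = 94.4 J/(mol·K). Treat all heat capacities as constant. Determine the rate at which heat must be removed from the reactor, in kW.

Q_out = 32.2 kW

Extent of reaction ξ = 0.694 × 62.0 = 43.028 mol/min
Reaction term: ξ·ΔH°_rxn = 43.028 × -43.9 = -1888.9 kJ/min
Sensible, feed 212→25 °C: -2724.6 kJ/min
Outlet flows (mol/min): A 18.972, B 86.056
Sensible, products 25→238 °C: 2680 kJ/min
Q = ΔH = -1933.5 kJ/min = -32.226 kW
Heat removed = 32.226 kW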